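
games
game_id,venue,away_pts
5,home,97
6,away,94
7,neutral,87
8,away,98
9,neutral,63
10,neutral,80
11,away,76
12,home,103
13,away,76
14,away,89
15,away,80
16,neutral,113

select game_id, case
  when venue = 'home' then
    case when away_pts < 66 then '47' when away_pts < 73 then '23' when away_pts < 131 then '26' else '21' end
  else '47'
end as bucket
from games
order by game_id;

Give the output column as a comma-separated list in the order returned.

26, 47, 47, 47, 47, 47, 47, 26, 47, 47, 47, 47

game_id=5: venue='home' → inner[away_pts < 131] → 26
game_id=6: venue='away' → outer ELSE → 47
game_id=7: venue='neutral' → outer ELSE → 47
game_id=8: venue='away' → outer ELSE → 47
game_id=9: venue='neutral' → outer ELSE → 47
game_id=10: venue='neutral' → outer ELSE → 47
game_id=11: venue='away' → outer ELSE → 47
game_id=12: venue='home' → inner[away_pts < 131] → 26
game_id=13: venue='away' → outer ELSE → 47
game_id=14: venue='away' → outer ELSE → 47
game_id=15: venue='away' → outer ELSE → 47
game_id=16: venue='neutral' → outer ELSE → 47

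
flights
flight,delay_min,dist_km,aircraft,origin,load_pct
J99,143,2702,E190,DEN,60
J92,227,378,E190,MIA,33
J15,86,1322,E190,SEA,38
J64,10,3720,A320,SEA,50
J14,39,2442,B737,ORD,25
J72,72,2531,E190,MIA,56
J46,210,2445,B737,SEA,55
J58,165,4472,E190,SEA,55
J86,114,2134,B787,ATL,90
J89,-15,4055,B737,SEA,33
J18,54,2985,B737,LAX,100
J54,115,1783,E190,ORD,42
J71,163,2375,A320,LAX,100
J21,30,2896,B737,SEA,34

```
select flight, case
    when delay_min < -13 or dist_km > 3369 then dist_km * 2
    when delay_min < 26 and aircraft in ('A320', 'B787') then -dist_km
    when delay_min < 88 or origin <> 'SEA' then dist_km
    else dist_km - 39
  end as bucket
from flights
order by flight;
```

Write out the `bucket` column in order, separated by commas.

2442, 1322, 2985, 2896, 2406, 1783, 8944, 7440, 2375, 2531, 2134, 8110, 378, 2702

flight=J14: delay_min < 88 or origin <> 'SEA' → 2442
flight=J15: delay_min < 88 or origin <> 'SEA' → 1322
flight=J18: delay_min < 88 or origin <> 'SEA' → 2985
flight=J21: delay_min < 88 or origin <> 'SEA' → 2896
flight=J46: ELSE → 2406
flight=J54: delay_min < 88 or origin <> 'SEA' → 1783
flight=J58: delay_min < -13 or dist_km > 3369 → 8944
flight=J64: delay_min < -13 or dist_km > 3369 → 7440
flight=J71: delay_min < 88 or origin <> 'SEA' → 2375
flight=J72: delay_min < 88 or origin <> 'SEA' → 2531
flight=J86: delay_min < 88 or origin <> 'SEA' → 2134
flight=J89: delay_min < -13 or dist_km > 3369 → 8110
flight=J92: delay_min < 88 or origin <> 'SEA' → 378
flight=J99: delay_min < 88 or origin <> 'SEA' → 2702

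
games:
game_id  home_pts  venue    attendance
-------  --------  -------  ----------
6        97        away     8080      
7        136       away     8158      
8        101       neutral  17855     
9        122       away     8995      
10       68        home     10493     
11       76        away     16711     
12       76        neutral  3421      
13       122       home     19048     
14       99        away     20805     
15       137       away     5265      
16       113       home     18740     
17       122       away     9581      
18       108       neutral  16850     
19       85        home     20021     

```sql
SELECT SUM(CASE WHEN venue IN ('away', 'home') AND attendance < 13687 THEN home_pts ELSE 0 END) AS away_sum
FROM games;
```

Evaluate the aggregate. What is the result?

game_id=6: ✓ → 97
game_id=7: ✓ → 136
game_id=8: ✗
game_id=9: ✓ → 122
game_id=10: ✓ → 68
game_id=11: ✗
game_id=12: ✗
game_id=13: ✗
game_id=14: ✗
game_id=15: ✓ → 137
game_id=16: ✗
game_id=17: ✓ → 122
game_id=18: ✗
game_id=19: ✗
away_sum = 97 + 136 + 122 + 68 + 137 + 122 = 682

682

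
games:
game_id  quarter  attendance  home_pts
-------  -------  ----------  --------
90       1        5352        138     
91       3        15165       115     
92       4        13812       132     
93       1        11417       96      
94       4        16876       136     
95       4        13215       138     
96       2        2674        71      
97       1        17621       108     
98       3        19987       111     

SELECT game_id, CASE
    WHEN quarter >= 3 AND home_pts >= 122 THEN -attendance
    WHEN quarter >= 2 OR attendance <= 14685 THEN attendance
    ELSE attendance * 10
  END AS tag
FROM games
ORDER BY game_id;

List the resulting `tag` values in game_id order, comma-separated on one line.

game_id=90: quarter >= 2 OR attendance <= 14685 → 5352
game_id=91: quarter >= 2 OR attendance <= 14685 → 15165
game_id=92: quarter >= 3 AND home_pts >= 122 → -13812
game_id=93: quarter >= 2 OR attendance <= 14685 → 11417
game_id=94: quarter >= 3 AND home_pts >= 122 → -16876
game_id=95: quarter >= 3 AND home_pts >= 122 → -13215
game_id=96: quarter >= 2 OR attendance <= 14685 → 2674
game_id=97: ELSE → 176210
game_id=98: quarter >= 2 OR attendance <= 14685 → 19987

5352, 15165, -13812, 11417, -16876, -13215, 2674, 176210, 19987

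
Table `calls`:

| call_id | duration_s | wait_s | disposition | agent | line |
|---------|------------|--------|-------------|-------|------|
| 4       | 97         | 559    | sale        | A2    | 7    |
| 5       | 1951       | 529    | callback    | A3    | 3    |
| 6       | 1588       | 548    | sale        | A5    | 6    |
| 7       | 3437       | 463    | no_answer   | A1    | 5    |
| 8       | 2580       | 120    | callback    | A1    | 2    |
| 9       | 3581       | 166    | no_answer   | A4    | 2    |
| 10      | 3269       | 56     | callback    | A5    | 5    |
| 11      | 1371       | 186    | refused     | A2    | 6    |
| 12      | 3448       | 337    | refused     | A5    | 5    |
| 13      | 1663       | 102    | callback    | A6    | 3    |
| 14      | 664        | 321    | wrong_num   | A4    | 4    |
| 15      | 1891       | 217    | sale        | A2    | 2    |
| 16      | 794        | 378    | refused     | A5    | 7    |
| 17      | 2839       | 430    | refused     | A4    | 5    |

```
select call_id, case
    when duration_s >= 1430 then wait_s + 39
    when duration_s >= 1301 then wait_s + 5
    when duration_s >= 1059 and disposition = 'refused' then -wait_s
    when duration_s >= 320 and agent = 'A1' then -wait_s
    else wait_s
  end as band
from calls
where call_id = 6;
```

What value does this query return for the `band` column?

call_id = 6: duration_s=1588, wait_s=548, disposition=sale, agent=A5, line=6.
duration_s >= 1430 → true → 587

587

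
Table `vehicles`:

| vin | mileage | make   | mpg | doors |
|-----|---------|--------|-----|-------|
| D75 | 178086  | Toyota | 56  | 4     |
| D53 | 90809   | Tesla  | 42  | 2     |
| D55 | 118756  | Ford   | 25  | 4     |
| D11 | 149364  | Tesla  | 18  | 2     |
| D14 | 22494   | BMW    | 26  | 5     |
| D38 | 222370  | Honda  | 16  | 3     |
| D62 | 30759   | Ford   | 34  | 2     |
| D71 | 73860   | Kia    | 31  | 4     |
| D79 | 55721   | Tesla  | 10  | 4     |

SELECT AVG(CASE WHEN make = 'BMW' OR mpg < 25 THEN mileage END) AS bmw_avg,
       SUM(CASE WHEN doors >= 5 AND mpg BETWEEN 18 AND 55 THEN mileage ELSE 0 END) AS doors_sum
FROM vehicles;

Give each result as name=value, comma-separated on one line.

bmw_avg=112487.25, doors_sum=22494

[bmw_avg: make = 'BMW' OR mpg < 25]
vin=D75: ✗
vin=D53: ✗
vin=D55: ✗
vin=D11: ✓ → 149364
vin=D14: ✓ → 22494
vin=D38: ✓ → 222370
vin=D62: ✗
vin=D71: ✗
vin=D79: ✓ → 55721
bmw_avg = (149364 + 22494 + 222370 + 55721) / 4 = 112487.25
—
[doors_sum: doors >= 5 AND mpg BETWEEN 18 AND 55]
vin=D75: ✗
vin=D53: ✗
vin=D55: ✗
vin=D11: ✗
vin=D14: ✓ → 22494
vin=D38: ✗
vin=D62: ✗
vin=D71: ✗
vin=D79: ✗
doors_sum = 22494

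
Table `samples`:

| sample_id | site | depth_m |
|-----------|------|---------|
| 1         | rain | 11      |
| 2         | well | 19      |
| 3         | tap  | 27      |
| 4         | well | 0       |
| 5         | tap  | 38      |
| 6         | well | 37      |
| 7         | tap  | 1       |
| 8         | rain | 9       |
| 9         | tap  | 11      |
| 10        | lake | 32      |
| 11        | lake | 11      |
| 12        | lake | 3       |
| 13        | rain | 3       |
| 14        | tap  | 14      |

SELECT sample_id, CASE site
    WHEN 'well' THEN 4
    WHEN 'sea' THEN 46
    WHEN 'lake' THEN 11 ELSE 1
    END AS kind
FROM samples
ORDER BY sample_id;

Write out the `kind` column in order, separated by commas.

1, 4, 1, 4, 1, 4, 1, 1, 1, 11, 11, 11, 1, 1

sample_id=1: ELSE → 1
sample_id=2: site='well' → 4
sample_id=3: ELSE → 1
sample_id=4: site='well' → 4
sample_id=5: ELSE → 1
sample_id=6: site='well' → 4
sample_id=7: ELSE → 1
sample_id=8: ELSE → 1
sample_id=9: ELSE → 1
sample_id=10: site='lake' → 11
sample_id=11: site='lake' → 11
sample_id=12: site='lake' → 11
sample_id=13: ELSE → 1
sample_id=14: ELSE → 1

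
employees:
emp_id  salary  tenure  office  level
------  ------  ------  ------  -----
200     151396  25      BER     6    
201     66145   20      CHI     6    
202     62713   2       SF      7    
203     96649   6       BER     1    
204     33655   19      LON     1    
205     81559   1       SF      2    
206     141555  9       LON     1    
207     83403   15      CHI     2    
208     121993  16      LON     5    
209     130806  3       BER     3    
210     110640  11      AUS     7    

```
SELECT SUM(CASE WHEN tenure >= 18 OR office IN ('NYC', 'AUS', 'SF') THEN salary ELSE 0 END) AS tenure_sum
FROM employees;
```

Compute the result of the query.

emp_id=200: ✓ → 151396
emp_id=201: ✓ → 66145
emp_id=202: ✓ → 62713
emp_id=203: ✗
emp_id=204: ✓ → 33655
emp_id=205: ✓ → 81559
emp_id=206: ✗
emp_id=207: ✗
emp_id=208: ✗
emp_id=209: ✗
emp_id=210: ✓ → 110640
tenure_sum = 151396 + 66145 + 62713 + 33655 + 81559 + 110640 = 506108

506108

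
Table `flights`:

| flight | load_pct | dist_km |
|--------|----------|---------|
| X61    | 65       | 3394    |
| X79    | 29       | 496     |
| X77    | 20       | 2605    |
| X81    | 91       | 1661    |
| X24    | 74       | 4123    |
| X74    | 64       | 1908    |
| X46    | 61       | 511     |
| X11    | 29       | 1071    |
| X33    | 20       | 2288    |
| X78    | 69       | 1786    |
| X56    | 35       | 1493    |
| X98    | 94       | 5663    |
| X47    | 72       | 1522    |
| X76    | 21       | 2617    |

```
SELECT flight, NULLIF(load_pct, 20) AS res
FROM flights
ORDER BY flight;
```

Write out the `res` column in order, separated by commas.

flight=X11: load_pct=29 vs 20: differ → 29
flight=X24: load_pct=74 vs 20: differ → 74
flight=X33: load_pct=20 vs 20: equal → NULL
flight=X46: load_pct=61 vs 20: differ → 61
flight=X47: load_pct=72 vs 20: differ → 72
flight=X56: load_pct=35 vs 20: differ → 35
flight=X61: load_pct=65 vs 20: differ → 65
flight=X74: load_pct=64 vs 20: differ → 64
flight=X76: load_pct=21 vs 20: differ → 21
flight=X77: load_pct=20 vs 20: equal → NULL
flight=X78: load_pct=69 vs 20: differ → 69
flight=X79: load_pct=29 vs 20: differ → 29
flight=X81: load_pct=91 vs 20: differ → 91
flight=X98: load_pct=94 vs 20: differ → 94

29, 74, NULL, 61, 72, 35, 65, 64, 21, NULL, 69, 29, 91, 94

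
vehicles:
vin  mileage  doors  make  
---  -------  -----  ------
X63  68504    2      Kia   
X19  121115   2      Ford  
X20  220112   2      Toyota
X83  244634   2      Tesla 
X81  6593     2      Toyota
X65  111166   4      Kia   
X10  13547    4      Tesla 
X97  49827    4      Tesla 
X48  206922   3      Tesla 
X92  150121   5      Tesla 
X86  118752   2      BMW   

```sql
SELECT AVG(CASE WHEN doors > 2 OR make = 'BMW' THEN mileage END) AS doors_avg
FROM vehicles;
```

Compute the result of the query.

108389.1666666667

vin=X63: ✗
vin=X19: ✗
vin=X20: ✗
vin=X83: ✗
vin=X81: ✗
vin=X65: ✓ → 111166
vin=X10: ✓ → 13547
vin=X97: ✓ → 49827
vin=X48: ✓ → 206922
vin=X92: ✓ → 150121
vin=X86: ✓ → 118752
doors_avg = (111166 + 13547 + 49827 + 206922 + 150121 + 118752) / 6 = 108389.1666666667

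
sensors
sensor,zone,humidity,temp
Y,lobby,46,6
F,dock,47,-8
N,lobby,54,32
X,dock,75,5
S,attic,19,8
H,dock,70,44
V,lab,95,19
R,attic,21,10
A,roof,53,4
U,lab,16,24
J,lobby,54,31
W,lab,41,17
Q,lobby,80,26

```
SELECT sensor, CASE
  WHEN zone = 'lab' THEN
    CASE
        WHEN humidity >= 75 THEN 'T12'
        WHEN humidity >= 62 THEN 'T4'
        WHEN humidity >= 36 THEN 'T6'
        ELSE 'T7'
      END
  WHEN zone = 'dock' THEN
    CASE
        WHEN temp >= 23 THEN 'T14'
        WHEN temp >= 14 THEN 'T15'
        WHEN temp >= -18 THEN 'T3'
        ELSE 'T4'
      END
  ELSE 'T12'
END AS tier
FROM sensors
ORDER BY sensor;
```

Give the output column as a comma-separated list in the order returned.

T12, T3, T14, T12, T12, T12, T12, T12, T7, T12, T6, T3, T12

sensor=A: zone='roof' → outer ELSE → T12
sensor=F: zone='dock' → inner[temp >= -18] → T3
sensor=H: zone='dock' → inner[temp >= 23] → T14
sensor=J: zone='lobby' → outer ELSE → T12
sensor=N: zone='lobby' → outer ELSE → T12
sensor=Q: zone='lobby' → outer ELSE → T12
sensor=R: zone='attic' → outer ELSE → T12
sensor=S: zone='attic' → outer ELSE → T12
sensor=U: zone='lab' → inner[ELSE] → T7
sensor=V: zone='lab' → inner[humidity >= 75] → T12
sensor=W: zone='lab' → inner[humidity >= 36] → T6
sensor=X: zone='dock' → inner[temp >= -18] → T3
sensor=Y: zone='lobby' → outer ELSE → T12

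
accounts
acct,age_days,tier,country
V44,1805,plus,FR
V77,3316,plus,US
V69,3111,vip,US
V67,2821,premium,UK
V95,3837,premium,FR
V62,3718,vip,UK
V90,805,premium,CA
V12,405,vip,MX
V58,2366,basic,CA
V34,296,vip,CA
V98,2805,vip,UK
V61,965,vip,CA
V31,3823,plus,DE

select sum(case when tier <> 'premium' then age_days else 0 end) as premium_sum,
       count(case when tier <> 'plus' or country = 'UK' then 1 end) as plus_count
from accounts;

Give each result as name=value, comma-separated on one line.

premium_sum=22610, plus_count=10

[premium_sum: tier <> 'premium']
acct=V44: ✓ → 1805
acct=V77: ✓ → 3316
acct=V69: ✓ → 3111
acct=V67: ✗
acct=V95: ✗
acct=V62: ✓ → 3718
acct=V90: ✗
acct=V12: ✓ → 405
acct=V58: ✓ → 2366
acct=V34: ✓ → 296
acct=V98: ✓ → 2805
acct=V61: ✓ → 965
acct=V31: ✓ → 3823
premium_sum = 1805 + 3316 + 3111 + 3718 + 405 + 2366 + 296 + 2805 + 965 + 3823 = 22610
—
[plus_count: tier <> 'plus' or country = 'UK']
acct=V44: ✗
acct=V77: ✗
acct=V69: ✓ → 1
acct=V67: ✓ → 1
acct=V95: ✓ → 1
acct=V62: ✓ → 1
acct=V90: ✓ → 1
acct=V12: ✓ → 1
acct=V58: ✓ → 1
acct=V34: ✓ → 1
acct=V98: ✓ → 1
acct=V61: ✓ → 1
acct=V31: ✗
plus_count = COUNT(1, 1, 1, 1, 1, 1, 1, 1, 1, 1) = 10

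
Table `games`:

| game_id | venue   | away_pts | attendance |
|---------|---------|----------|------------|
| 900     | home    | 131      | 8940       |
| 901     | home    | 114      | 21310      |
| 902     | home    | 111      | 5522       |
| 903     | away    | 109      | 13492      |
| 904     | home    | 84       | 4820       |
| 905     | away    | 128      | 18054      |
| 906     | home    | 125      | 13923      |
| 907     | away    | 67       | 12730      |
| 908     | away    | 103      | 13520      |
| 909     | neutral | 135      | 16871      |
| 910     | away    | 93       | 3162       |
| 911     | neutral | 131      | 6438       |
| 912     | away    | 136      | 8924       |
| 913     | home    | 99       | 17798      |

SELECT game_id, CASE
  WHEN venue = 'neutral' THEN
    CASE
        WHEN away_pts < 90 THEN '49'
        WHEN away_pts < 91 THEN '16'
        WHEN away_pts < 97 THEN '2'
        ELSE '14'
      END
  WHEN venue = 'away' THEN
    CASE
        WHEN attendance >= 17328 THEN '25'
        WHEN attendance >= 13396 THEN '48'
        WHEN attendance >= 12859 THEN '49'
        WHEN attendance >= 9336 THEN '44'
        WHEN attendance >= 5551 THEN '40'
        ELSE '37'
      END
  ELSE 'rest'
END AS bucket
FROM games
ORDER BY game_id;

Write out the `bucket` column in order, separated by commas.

game_id=900: venue='home' → outer ELSE → rest
game_id=901: venue='home' → outer ELSE → rest
game_id=902: venue='home' → outer ELSE → rest
game_id=903: venue='away' → inner[attendance >= 13396] → 48
game_id=904: venue='home' → outer ELSE → rest
game_id=905: venue='away' → inner[attendance >= 17328] → 25
game_id=906: venue='home' → outer ELSE → rest
game_id=907: venue='away' → inner[attendance >= 9336] → 44
game_id=908: venue='away' → inner[attendance >= 13396] → 48
game_id=909: venue='neutral' → inner[ELSE] → 14
game_id=910: venue='away' → inner[ELSE] → 37
game_id=911: venue='neutral' → inner[ELSE] → 14
game_id=912: venue='away' → inner[attendance >= 5551] → 40
game_id=913: venue='home' → outer ELSE → rest

rest, rest, rest, 48, rest, 25, rest, 44, 48, 14, 37, 14, 40, rest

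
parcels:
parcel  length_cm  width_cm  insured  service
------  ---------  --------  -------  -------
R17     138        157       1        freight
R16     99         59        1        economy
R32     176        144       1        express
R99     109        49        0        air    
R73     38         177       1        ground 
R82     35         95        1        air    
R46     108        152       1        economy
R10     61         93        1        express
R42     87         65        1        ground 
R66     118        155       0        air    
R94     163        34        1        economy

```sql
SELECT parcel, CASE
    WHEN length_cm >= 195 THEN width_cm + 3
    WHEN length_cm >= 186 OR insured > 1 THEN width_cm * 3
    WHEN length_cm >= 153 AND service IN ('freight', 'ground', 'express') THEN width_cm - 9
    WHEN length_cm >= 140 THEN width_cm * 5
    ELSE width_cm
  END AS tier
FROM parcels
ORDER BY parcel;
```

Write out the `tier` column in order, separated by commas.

parcel=R10: ELSE → 93
parcel=R16: ELSE → 59
parcel=R17: ELSE → 157
parcel=R32: length_cm >= 153 AND service IN ('freight', 'ground', 'express') → 135
parcel=R42: ELSE → 65
parcel=R46: ELSE → 152
parcel=R66: ELSE → 155
parcel=R73: ELSE → 177
parcel=R82: ELSE → 95
parcel=R94: length_cm >= 140 → 170
parcel=R99: ELSE → 49

93, 59, 157, 135, 65, 152, 155, 177, 95, 170, 49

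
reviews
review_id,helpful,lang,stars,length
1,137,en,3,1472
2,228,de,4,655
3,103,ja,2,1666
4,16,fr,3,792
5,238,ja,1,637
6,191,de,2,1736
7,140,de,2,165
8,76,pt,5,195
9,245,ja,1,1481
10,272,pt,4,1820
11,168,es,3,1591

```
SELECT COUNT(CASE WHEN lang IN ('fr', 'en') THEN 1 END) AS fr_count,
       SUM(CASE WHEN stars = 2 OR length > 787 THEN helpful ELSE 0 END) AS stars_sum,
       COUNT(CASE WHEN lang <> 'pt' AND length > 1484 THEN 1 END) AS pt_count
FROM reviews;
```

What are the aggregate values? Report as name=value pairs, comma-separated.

fr_count=2, stars_sum=1272, pt_count=3

[fr_count: lang IN ('fr', 'en')]
review_id=1: ✓ → 1
review_id=2: ✗
review_id=3: ✗
review_id=4: ✓ → 1
review_id=5: ✗
review_id=6: ✗
review_id=7: ✗
review_id=8: ✗
review_id=9: ✗
review_id=10: ✗
review_id=11: ✗
fr_count = COUNT(1, 1) = 2
—
[stars_sum: stars = 2 OR length > 787]
review_id=1: ✓ → 137
review_id=2: ✗
review_id=3: ✓ → 103
review_id=4: ✓ → 16
review_id=5: ✗
review_id=6: ✓ → 191
review_id=7: ✓ → 140
review_id=8: ✗
review_id=9: ✓ → 245
review_id=10: ✓ → 272
review_id=11: ✓ → 168
stars_sum = 137 + 103 + 16 + 191 + 140 + 245 + 272 + 168 = 1272
—
[pt_count: lang <> 'pt' AND length > 1484]
review_id=1: ✗
review_id=2: ✗
review_id=3: ✓ → 1
review_id=4: ✗
review_id=5: ✗
review_id=6: ✓ → 1
review_id=7: ✗
review_id=8: ✗
review_id=9: ✗
review_id=10: ✗
review_id=11: ✓ → 1
pt_count = COUNT(1, 1, 1) = 3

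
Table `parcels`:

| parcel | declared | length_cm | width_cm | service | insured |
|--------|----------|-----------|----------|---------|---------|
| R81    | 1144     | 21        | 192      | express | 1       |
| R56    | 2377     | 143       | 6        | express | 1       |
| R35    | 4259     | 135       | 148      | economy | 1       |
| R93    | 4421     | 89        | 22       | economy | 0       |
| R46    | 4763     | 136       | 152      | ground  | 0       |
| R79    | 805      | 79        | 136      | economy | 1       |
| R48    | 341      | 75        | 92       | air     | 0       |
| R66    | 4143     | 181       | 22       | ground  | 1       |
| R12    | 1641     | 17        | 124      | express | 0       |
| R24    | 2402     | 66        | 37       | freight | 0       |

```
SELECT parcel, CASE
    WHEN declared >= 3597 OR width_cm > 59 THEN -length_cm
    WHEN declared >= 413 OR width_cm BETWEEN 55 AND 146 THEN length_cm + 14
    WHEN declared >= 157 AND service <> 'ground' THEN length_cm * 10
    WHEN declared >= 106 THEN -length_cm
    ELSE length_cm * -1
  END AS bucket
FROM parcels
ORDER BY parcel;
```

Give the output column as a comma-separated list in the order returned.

-17, 80, -135, -136, -75, 157, -181, -79, -21, -89

parcel=R12: declared >= 3597 OR width_cm > 59 → -17
parcel=R24: declared >= 413 OR width_cm BETWEEN 55 AND 146 → 80
parcel=R35: declared >= 3597 OR width_cm > 59 → -135
parcel=R46: declared >= 3597 OR width_cm > 59 → -136
parcel=R48: declared >= 3597 OR width_cm > 59 → -75
parcel=R56: declared >= 413 OR width_cm BETWEEN 55 AND 146 → 157
parcel=R66: declared >= 3597 OR width_cm > 59 → -181
parcel=R79: declared >= 3597 OR width_cm > 59 → -79
parcel=R81: declared >= 3597 OR width_cm > 59 → -21
parcel=R93: declared >= 3597 OR width_cm > 59 → -89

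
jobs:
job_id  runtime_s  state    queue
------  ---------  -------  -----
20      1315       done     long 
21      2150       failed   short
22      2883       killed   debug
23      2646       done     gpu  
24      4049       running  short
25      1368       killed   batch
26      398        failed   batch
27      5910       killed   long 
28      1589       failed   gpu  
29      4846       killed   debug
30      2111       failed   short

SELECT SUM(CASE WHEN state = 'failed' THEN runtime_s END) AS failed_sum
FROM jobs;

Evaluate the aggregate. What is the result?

job_id=20: ✗
job_id=21: ✓ → 2150
job_id=22: ✗
job_id=23: ✗
job_id=24: ✗
job_id=25: ✗
job_id=26: ✓ → 398
job_id=27: ✗
job_id=28: ✓ → 1589
job_id=29: ✗
job_id=30: ✓ → 2111
failed_sum = 2150 + 398 + 1589 + 2111 = 6248

6248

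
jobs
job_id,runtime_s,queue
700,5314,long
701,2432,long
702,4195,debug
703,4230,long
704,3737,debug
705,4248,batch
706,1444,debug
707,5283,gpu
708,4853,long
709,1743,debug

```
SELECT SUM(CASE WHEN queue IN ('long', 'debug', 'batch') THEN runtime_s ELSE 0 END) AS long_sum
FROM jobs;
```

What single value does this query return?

job_id=700: ✓ → 5314
job_id=701: ✓ → 2432
job_id=702: ✓ → 4195
job_id=703: ✓ → 4230
job_id=704: ✓ → 3737
job_id=705: ✓ → 4248
job_id=706: ✓ → 1444
job_id=707: ✗
job_id=708: ✓ → 4853
job_id=709: ✓ → 1743
long_sum = 5314 + 2432 + 4195 + 4230 + 3737 + 4248 + 1444 + 4853 + 1743 = 32196

32196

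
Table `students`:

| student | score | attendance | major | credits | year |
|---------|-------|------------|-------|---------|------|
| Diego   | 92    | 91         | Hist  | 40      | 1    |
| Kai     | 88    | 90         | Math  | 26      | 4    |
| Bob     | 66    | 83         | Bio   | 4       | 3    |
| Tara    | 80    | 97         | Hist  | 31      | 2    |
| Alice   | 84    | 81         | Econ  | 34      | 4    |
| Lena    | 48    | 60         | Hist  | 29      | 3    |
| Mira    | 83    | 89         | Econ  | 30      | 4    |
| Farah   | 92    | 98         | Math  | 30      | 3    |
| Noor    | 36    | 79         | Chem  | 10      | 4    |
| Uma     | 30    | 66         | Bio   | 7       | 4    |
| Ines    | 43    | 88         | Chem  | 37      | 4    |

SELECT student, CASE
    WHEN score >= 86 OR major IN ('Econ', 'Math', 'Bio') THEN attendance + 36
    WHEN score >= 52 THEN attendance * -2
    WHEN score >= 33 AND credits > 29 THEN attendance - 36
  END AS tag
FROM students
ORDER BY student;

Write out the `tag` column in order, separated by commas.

117, 119, 127, 134, 52, 126, NULL, 125, NULL, -194, 102

student=Alice: score >= 86 OR major IN ('Econ', 'Math', 'Bio') → 117
student=Bob: score >= 86 OR major IN ('Econ', 'Math', 'Bio') → 119
student=Diego: score >= 86 OR major IN ('Econ', 'Math', 'Bio') → 127
student=Farah: score >= 86 OR major IN ('Econ', 'Math', 'Bio') → 134
student=Ines: score >= 33 AND credits > 29 → 52
student=Kai: score >= 86 OR major IN ('Econ', 'Math', 'Bio') → 126
student=Lena: (no match → NULL) → NULL
student=Mira: score >= 86 OR major IN ('Econ', 'Math', 'Bio') → 125
student=Noor: (no match → NULL) → NULL
student=Tara: score >= 52 → -194
student=Uma: score >= 86 OR major IN ('Econ', 'Math', 'Bio') → 102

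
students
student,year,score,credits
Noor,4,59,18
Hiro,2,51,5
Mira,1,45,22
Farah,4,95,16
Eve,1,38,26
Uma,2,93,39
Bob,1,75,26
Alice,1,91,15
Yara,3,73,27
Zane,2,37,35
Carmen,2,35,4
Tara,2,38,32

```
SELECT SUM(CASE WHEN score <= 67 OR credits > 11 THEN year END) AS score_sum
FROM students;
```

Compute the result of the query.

25

student=Noor: ✓ → 4
student=Hiro: ✓ → 2
student=Mira: ✓ → 1
student=Farah: ✓ → 4
student=Eve: ✓ → 1
student=Uma: ✓ → 2
student=Bob: ✓ → 1
student=Alice: ✓ → 1
student=Yara: ✓ → 3
student=Zane: ✓ → 2
student=Carmen: ✓ → 2
student=Tara: ✓ → 2
score_sum = 4 + 2 + 1 + 4 + 1 + 2 + 1 + 1 + 3 + 2 + 2 + 2 = 25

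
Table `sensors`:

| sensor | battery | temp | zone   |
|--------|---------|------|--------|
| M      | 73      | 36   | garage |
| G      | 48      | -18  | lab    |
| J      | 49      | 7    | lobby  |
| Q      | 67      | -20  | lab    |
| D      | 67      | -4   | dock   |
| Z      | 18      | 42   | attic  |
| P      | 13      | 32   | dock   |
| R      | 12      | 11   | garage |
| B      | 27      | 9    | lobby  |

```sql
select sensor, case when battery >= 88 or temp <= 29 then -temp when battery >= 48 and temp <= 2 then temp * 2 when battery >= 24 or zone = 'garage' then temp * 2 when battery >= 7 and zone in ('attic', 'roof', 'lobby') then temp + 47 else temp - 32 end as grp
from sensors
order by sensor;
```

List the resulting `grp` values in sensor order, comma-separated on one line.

-9, 4, 18, -7, 72, 0, 20, -11, 89

sensor=B: battery >= 88 or temp <= 29 → -9
sensor=D: battery >= 88 or temp <= 29 → 4
sensor=G: battery >= 88 or temp <= 29 → 18
sensor=J: battery >= 88 or temp <= 29 → -7
sensor=M: battery >= 24 or zone = 'garage' → 72
sensor=P: ELSE → 0
sensor=Q: battery >= 88 or temp <= 29 → 20
sensor=R: battery >= 88 or temp <= 29 → -11
sensor=Z: battery >= 7 and zone in ('attic', 'roof', 'lobby') → 89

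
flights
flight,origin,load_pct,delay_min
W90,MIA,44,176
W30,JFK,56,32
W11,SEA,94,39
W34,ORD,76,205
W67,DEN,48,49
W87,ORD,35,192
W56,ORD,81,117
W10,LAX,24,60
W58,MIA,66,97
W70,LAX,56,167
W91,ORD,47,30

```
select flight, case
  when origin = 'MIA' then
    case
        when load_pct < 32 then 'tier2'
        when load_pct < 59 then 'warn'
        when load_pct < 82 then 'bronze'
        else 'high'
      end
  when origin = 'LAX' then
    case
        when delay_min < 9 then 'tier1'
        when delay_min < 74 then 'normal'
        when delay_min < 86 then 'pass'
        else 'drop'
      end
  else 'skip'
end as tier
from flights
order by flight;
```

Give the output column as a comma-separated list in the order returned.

flight=W10: origin='LAX' → inner[delay_min < 74] → normal
flight=W11: origin='SEA' → outer ELSE → skip
flight=W30: origin='JFK' → outer ELSE → skip
flight=W34: origin='ORD' → outer ELSE → skip
flight=W56: origin='ORD' → outer ELSE → skip
flight=W58: origin='MIA' → inner[load_pct < 82] → bronze
flight=W67: origin='DEN' → outer ELSE → skip
flight=W70: origin='LAX' → inner[ELSE] → drop
flight=W87: origin='ORD' → outer ELSE → skip
flight=W90: origin='MIA' → inner[load_pct < 59] → warn
flight=W91: origin='ORD' → outer ELSE → skip

normal, skip, skip, skip, skip, bronze, skip, drop, skip, warn, skip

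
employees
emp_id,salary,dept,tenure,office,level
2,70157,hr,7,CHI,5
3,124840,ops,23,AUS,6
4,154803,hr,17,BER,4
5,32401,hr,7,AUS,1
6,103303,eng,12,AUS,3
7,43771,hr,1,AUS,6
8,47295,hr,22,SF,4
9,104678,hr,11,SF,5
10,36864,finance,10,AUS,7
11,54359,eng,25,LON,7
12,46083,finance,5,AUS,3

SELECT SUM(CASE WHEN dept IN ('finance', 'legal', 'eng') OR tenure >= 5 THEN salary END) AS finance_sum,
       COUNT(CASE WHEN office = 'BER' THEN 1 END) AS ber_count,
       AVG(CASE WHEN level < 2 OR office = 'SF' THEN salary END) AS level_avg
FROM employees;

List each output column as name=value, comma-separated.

[finance_sum: dept IN ('finance', 'legal', 'eng') OR tenure >= 5]
emp_id=2: ✓ → 70157
emp_id=3: ✓ → 124840
emp_id=4: ✓ → 154803
emp_id=5: ✓ → 32401
emp_id=6: ✓ → 103303
emp_id=7: ✗
emp_id=8: ✓ → 47295
emp_id=9: ✓ → 104678
emp_id=10: ✓ → 36864
emp_id=11: ✓ → 54359
emp_id=12: ✓ → 46083
finance_sum = 70157 + 124840 + 154803 + 32401 + 103303 + 47295 + 104678 + 36864 + 54359 + 46083 = 774783
—
[ber_count: office = 'BER']
emp_id=2: ✗
emp_id=3: ✗
emp_id=4: ✓ → 1
emp_id=5: ✗
emp_id=6: ✗
emp_id=7: ✗
emp_id=8: ✗
emp_id=9: ✗
emp_id=10: ✗
emp_id=11: ✗
emp_id=12: ✗
ber_count = COUNT(1) = 1
—
[level_avg: level < 2 OR office = 'SF']
emp_id=2: ✗
emp_id=3: ✗
emp_id=4: ✗
emp_id=5: ✓ → 32401
emp_id=6: ✗
emp_id=7: ✗
emp_id=8: ✓ → 47295
emp_id=9: ✓ → 104678
emp_id=10: ✗
emp_id=11: ✗
emp_id=12: ✗
level_avg = (32401 + 47295 + 104678) / 3 = 61458

finance_sum=774783, ber_count=1, level_avg=61458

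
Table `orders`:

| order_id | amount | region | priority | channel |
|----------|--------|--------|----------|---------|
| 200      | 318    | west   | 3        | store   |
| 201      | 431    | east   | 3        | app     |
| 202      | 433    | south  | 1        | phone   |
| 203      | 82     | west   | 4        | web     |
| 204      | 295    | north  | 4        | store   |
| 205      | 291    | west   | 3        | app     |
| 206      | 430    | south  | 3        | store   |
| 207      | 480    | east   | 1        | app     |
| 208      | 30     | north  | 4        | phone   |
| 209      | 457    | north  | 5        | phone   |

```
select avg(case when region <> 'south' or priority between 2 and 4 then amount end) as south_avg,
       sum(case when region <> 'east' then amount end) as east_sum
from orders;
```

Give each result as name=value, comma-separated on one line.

south_avg=312.6666666667, east_sum=2336

[south_avg: region <> 'south' or priority between 2 and 4]
order_id=200: ✓ → 318
order_id=201: ✓ → 431
order_id=202: ✗
order_id=203: ✓ → 82
order_id=204: ✓ → 295
order_id=205: ✓ → 291
order_id=206: ✓ → 430
order_id=207: ✓ → 480
order_id=208: ✓ → 30
order_id=209: ✓ → 457
south_avg = (318 + 431 + 82 + 295 + 291 + 430 + 480 + 30 + 457) / 9 = 312.6666666667
—
[east_sum: region <> 'east']
order_id=200: ✓ → 318
order_id=201: ✗
order_id=202: ✓ → 433
order_id=203: ✓ → 82
order_id=204: ✓ → 295
order_id=205: ✓ → 291
order_id=206: ✓ → 430
order_id=207: ✗
order_id=208: ✓ → 30
order_id=209: ✓ → 457
east_sum = 318 + 433 + 82 + 295 + 291 + 430 + 30 + 457 = 2336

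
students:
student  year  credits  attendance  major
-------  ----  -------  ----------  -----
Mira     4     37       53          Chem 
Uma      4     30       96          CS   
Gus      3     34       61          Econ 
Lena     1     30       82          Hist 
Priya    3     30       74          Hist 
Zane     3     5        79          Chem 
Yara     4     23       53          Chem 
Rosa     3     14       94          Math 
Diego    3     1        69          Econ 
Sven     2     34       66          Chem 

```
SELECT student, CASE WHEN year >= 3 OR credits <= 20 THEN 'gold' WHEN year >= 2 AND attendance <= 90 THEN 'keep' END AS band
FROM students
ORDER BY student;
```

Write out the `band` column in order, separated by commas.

student=Diego: year >= 3 OR credits <= 20 → gold
student=Gus: year >= 3 OR credits <= 20 → gold
student=Lena: (no match → NULL) → NULL
student=Mira: year >= 3 OR credits <= 20 → gold
student=Priya: year >= 3 OR credits <= 20 → gold
student=Rosa: year >= 3 OR credits <= 20 → gold
student=Sven: year >= 2 AND attendance <= 90 → keep
student=Uma: year >= 3 OR credits <= 20 → gold
student=Yara: year >= 3 OR credits <= 20 → gold
student=Zane: year >= 3 OR credits <= 20 → gold

gold, gold, NULL, gold, gold, gold, keep, gold, gold, gold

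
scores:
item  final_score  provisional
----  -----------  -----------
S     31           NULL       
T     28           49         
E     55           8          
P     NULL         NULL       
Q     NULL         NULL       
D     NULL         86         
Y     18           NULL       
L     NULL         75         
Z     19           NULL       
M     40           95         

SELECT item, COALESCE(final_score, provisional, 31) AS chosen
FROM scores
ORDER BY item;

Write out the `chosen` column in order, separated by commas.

86, 55, 75, 40, 31, 31, 31, 28, 18, 19

item=D: final_score=NULL, provisional=86 → 86
item=E: final_score=55 → 55
item=L: final_score=NULL, provisional=75 → 75
item=M: final_score=40 → 40
item=P: final_score=NULL, provisional=NULL, → literal 31 → 31
item=Q: final_score=NULL, provisional=NULL, → literal 31 → 31
item=S: final_score=31 → 31
item=T: final_score=28 → 28
item=Y: final_score=18 → 18
item=Z: final_score=19 → 19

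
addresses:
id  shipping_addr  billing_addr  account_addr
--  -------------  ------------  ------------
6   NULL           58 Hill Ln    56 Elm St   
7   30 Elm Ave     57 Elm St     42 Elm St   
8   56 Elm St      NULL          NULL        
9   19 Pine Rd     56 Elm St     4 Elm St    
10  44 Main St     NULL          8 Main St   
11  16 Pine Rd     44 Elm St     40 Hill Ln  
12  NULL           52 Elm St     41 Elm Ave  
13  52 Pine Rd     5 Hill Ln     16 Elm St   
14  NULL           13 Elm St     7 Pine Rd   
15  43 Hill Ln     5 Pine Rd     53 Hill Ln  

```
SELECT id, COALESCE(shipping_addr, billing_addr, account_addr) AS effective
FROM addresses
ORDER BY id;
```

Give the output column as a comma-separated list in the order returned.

58 Hill Ln, 30 Elm Ave, 56 Elm St, 19 Pine Rd, 44 Main St, 16 Pine Rd, 52 Elm St, 52 Pine Rd, 13 Elm St, 43 Hill Ln

id=6: shipping_addr=NULL, billing_addr=58 Hill Ln → 58 Hill Ln
id=7: shipping_addr=30 Elm Ave → 30 Elm Ave
id=8: shipping_addr=56 Elm St → 56 Elm St
id=9: shipping_addr=19 Pine Rd → 19 Pine Rd
id=10: shipping_addr=44 Main St → 44 Main St
id=11: shipping_addr=16 Pine Rd → 16 Pine Rd
id=12: shipping_addr=NULL, billing_addr=52 Elm St → 52 Elm St
id=13: shipping_addr=52 Pine Rd → 52 Pine Rd
id=14: shipping_addr=NULL, billing_addr=13 Elm St → 13 Elm St
id=15: shipping_addr=43 Hill Ln → 43 Hill Ln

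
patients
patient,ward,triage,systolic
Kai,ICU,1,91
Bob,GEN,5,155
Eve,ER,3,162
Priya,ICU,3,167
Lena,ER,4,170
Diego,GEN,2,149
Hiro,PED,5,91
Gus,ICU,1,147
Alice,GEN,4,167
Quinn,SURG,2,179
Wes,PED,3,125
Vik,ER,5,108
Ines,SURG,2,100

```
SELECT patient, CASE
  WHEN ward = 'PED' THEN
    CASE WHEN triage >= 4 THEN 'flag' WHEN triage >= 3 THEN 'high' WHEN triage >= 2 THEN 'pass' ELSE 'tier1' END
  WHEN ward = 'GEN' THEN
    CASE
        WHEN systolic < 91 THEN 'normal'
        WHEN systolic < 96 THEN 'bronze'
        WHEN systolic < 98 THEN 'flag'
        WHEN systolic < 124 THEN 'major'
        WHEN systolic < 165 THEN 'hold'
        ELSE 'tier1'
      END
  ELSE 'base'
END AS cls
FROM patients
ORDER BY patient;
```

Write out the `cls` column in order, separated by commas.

tier1, hold, hold, base, base, flag, base, base, base, base, base, base, high

patient=Alice: ward='GEN' → inner[ELSE] → tier1
patient=Bob: ward='GEN' → inner[systolic < 165] → hold
patient=Diego: ward='GEN' → inner[systolic < 165] → hold
patient=Eve: ward='ER' → outer ELSE → base
patient=Gus: ward='ICU' → outer ELSE → base
patient=Hiro: ward='PED' → inner[triage >= 4] → flag
patient=Ines: ward='SURG' → outer ELSE → base
patient=Kai: ward='ICU' → outer ELSE → base
patient=Lena: ward='ER' → outer ELSE → base
patient=Priya: ward='ICU' → outer ELSE → base
patient=Quinn: ward='SURG' → outer ELSE → base
patient=Vik: ward='ER' → outer ELSE → base
patient=Wes: ward='PED' → inner[triage >= 3] → high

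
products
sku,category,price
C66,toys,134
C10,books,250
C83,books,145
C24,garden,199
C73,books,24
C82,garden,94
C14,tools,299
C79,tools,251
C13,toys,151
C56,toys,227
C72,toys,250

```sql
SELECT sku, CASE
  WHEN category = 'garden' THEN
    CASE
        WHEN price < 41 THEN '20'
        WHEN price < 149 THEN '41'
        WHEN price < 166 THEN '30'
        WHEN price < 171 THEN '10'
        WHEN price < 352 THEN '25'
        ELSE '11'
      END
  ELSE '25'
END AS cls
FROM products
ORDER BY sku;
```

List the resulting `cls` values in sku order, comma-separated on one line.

25, 25, 25, 25, 25, 25, 25, 25, 25, 41, 25

sku=C10: category='books' → outer ELSE → 25
sku=C13: category='toys' → outer ELSE → 25
sku=C14: category='tools' → outer ELSE → 25
sku=C24: category='garden' → inner[price < 352] → 25
sku=C56: category='toys' → outer ELSE → 25
sku=C66: category='toys' → outer ELSE → 25
sku=C72: category='toys' → outer ELSE → 25
sku=C73: category='books' → outer ELSE → 25
sku=C79: category='tools' → outer ELSE → 25
sku=C82: category='garden' → inner[price < 149] → 41
sku=C83: category='books' → outer ELSE → 25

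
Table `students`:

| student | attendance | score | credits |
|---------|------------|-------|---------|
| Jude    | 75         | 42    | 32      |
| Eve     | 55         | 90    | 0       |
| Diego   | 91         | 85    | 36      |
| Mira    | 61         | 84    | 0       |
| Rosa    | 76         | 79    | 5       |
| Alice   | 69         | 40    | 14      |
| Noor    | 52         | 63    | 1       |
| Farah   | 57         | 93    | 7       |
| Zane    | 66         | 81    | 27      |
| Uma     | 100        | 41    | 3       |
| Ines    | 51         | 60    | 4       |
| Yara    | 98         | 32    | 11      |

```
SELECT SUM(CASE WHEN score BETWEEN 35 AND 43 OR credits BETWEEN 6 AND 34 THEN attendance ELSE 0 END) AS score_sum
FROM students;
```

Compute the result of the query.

student=Jude: ✓ → 75
student=Eve: ✗
student=Diego: ✗
student=Mira: ✗
student=Rosa: ✗
student=Alice: ✓ → 69
student=Noor: ✗
student=Farah: ✓ → 57
student=Zane: ✓ → 66
student=Uma: ✓ → 100
student=Ines: ✗
student=Yara: ✓ → 98
score_sum = 75 + 69 + 57 + 66 + 100 + 98 = 465

465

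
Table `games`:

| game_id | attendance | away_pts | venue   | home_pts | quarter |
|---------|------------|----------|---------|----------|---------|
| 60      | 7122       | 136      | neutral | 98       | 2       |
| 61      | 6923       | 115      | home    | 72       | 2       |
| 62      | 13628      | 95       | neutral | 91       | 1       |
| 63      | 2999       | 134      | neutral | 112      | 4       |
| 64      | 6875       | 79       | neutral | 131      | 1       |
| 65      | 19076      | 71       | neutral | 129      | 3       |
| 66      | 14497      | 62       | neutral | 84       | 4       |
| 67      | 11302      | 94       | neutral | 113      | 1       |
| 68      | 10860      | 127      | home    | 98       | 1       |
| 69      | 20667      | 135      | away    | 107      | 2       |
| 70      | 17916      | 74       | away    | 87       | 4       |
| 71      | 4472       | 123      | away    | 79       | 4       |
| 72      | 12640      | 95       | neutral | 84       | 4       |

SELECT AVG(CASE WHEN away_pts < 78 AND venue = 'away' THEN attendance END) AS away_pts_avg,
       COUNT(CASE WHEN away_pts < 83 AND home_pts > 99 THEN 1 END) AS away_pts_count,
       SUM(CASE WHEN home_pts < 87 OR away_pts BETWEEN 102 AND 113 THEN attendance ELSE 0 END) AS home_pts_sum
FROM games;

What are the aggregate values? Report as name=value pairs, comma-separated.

[away_pts_avg: away_pts < 78 AND venue = 'away']
game_id=60: ✗
game_id=61: ✗
game_id=62: ✗
game_id=63: ✗
game_id=64: ✗
game_id=65: ✗
game_id=66: ✗
game_id=67: ✗
game_id=68: ✗
game_id=69: ✗
game_id=70: ✓ → 17916
game_id=71: ✗
game_id=72: ✗
away_pts_avg = 17916
—
[away_pts_count: away_pts < 83 AND home_pts > 99]
game_id=60: ✗
game_id=61: ✗
game_id=62: ✗
game_id=63: ✗
game_id=64: ✓ → 1
game_id=65: ✓ → 1
game_id=66: ✗
game_id=67: ✗
game_id=68: ✗
game_id=69: ✗
game_id=70: ✗
game_id=71: ✗
game_id=72: ✗
away_pts_count = COUNT(1, 1) = 2
—
[home_pts_sum: home_pts < 87 OR away_pts BETWEEN 102 AND 113]
game_id=60: ✗
game_id=61: ✓ → 6923
game_id=62: ✗
game_id=63: ✗
game_id=64: ✗
game_id=65: ✗
game_id=66: ✓ → 14497
game_id=67: ✗
game_id=68: ✗
game_id=69: ✗
game_id=70: ✗
game_id=71: ✓ → 4472
game_id=72: ✓ → 12640
home_pts_sum = 6923 + 14497 + 4472 + 12640 = 38532

away_pts_avg=17916, away_pts_count=2, home_pts_sum=38532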